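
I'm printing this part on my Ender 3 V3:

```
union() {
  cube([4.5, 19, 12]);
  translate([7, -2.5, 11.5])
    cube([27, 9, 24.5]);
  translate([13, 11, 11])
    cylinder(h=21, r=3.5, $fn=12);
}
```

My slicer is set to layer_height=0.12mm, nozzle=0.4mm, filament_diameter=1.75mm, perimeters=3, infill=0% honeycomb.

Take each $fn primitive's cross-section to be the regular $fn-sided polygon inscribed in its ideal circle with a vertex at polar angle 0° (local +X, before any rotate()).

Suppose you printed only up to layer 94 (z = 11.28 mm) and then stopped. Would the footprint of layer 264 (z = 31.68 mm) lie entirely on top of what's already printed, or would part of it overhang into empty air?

Compare the two slices. At z = 11.28: the cube (footprint 4.5×19) is included at this height (area 85.50 mm²); the cube at (7, -2.5) is not intersected at this z (z outside [11.5, 36]); the r=3.5 cylinder at (13, 11) gives a regular 12-gon of circumradius 3.5 (constant along its height) (area = (12/2)·3.500²·sin(360°/12) = 36.75 mm²); Combining (union): the 2 present regions are separate (no shared area or edge), so areas and boundary lengths simply add and each stays a separate island — area = 122.25 mm². At z = 31.68: the cube is not intersected at this z (z outside [0, 12]); the cube at (7, -2.5) (footprint 27×9) is included at this height (area 243.00 mm²); the r=3.5 cylinder at (13, 11) contributes a regular 12-gon of circumradius 3.5 (area = (12/2)·3.500²·sin(360°/12) = 36.75 mm²); Taking the union: the 2 present regions are separate (no shared area or edge), so areas and boundary lengths simply add and each stays a separate island — area = 279.75 mm². Checking containment: at z = 31.68 the cross-section extends beyond the z = 11.28 cross-section by about 243.00 mm².

part overhangs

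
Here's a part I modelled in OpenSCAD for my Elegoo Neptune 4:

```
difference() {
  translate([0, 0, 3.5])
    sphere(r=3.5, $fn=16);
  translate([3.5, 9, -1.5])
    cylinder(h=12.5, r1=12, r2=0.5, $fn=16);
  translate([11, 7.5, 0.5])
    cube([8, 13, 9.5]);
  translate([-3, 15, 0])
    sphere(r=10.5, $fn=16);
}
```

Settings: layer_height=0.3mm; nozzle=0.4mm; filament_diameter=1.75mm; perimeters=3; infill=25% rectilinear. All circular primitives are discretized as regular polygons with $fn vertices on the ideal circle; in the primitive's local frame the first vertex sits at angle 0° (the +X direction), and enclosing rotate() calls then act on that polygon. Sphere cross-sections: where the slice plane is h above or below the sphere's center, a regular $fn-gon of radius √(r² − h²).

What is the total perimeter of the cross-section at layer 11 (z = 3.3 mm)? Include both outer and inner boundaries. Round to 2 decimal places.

21.44 mm

At z = 3.3 mm: the sphere: section is a regular 16-gon, circumradius = √(r²−h²) = √(3.5²−0.2²) = 3.494 (perimeter = 2·16·3.494·sin(180°/16) = 21.81 mm); the cone at (3.5, 9): at t=0.384 of its height the radius interpolates to r₁+(r₂−r₁)t = 7.584, giving a regular 16-gon of that circumradius (perimeter = 2·16·7.584·sin(180°/16) = 47.35 mm); the cube at (11, 7.5) is present — its section is the full 8×13 rectangle (perimeter 42.00 mm); the sphere at (-3, 15): section is a regular 16-gon, circumradius = √(r²−h²) = √(10.5²−3.3²) = 9.968 (perimeter = 2·16·9.968·sin(180°/16) = 62.23 mm); Taking the first minus the rest: starting from the r=3.5 sphere, the cone at (3.5, 9) partially overlaps it — only the 4.01 mm² overlap (of its 176.09 mm²) is removed, clipping the outline; the 8×13 cube at (11, 7.5) misses the remaining region (no effect); the r=10.5 sphere at (-3, 15) misses the remaining region (no effect) — boundary = 21.44 mm. Overall, the cross-section is a single solid region. Total boundary length (outer) = 21.44 mm.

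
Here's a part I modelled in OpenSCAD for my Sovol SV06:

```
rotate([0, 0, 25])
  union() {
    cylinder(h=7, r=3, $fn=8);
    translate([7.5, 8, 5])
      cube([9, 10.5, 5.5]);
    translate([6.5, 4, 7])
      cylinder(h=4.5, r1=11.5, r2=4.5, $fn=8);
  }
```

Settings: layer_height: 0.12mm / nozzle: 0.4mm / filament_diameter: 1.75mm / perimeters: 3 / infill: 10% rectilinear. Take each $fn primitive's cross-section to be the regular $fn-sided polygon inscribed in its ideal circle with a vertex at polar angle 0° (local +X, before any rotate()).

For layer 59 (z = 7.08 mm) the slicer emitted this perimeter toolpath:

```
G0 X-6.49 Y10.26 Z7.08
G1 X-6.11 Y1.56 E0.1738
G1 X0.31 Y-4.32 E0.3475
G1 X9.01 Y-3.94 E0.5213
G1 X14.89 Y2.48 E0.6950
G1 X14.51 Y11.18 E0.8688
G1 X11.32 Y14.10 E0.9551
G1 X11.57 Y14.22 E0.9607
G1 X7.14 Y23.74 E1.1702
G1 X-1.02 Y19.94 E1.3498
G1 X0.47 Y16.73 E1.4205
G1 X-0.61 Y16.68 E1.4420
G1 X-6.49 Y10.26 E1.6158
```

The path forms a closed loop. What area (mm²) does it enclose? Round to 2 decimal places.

Apply the shoelace formula to the sequence of (X, Y) vertices; enclosed area = 418.44 mm².

418.44 mm²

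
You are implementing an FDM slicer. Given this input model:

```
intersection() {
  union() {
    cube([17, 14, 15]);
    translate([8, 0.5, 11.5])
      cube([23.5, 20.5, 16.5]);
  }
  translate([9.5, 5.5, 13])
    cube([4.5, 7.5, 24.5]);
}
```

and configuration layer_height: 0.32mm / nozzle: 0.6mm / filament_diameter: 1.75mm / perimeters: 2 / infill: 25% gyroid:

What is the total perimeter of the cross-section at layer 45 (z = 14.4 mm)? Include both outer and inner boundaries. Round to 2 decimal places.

At z = 14.4 mm: the cube is present — its section is the full 17×14 rectangle (perimeter 62.00 mm); the 23.5×20.5 cube at (8, 0.5) contributes its full rectangle (perimeter 88.00 mm); Combining (union): the regions partially overlap (shared area 121.50 mm²), so the edge portions inside another operand are dropped and the merged outline is re-measured after clipping — boundary = 105.00 mm; the 4.5×7.5 cube at (9.5, 5.5) contributes its full rectangle (perimeter 24.00 mm); Taking the intersection: the 4.5×7.5 cube at (9.5, 5.5) lies inside that combined region, so the common part is the 4.5×7.5 cube at (9.5, 5.5) itself — boundary = 24.00 mm. Overall, the cross-section is a single solid region. Total boundary length (outer) = 24.00 mm.

24.00 mm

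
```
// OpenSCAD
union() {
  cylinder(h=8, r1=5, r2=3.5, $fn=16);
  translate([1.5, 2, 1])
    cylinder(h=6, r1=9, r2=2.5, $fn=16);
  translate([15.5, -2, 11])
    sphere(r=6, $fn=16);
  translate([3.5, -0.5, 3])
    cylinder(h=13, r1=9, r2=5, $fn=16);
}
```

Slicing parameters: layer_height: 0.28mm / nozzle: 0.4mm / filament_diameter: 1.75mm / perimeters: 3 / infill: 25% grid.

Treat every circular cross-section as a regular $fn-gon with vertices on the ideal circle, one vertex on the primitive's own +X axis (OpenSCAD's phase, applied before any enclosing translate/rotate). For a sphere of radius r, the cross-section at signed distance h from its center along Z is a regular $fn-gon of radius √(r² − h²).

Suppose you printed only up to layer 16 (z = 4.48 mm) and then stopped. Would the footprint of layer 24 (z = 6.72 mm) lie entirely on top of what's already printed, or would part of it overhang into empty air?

part overhangs

Compare the two slices. At z = 4.48: the cone (r1=5→r2=3.5) has section circumradius 4.160 here — a regular 16-gon (area = (16/2)·4.160²·sin(360°/16) = 52.98 mm²); the cone at (1.5, 2) (r1=9→r2=2.5) has section circumradius 5.230 here — a regular 16-gon (area = (16/2)·5.230²·sin(360°/16) = 83.74 mm²); the sphere at (15.5, -2) does not reach this height (|z−center|=6.520 > r=6); the cone at (3.5, -0.5): at t=0.114 of its height the radius interpolates to r₁+(r₂−r₁)t = 8.545, giving a regular 16-gon of that circumradius (area = (16/2)·8.545²·sin(360°/16) = 223.52 mm²); Combining (union): the regions partially overlap — summed areas 360.24 mm² minus the doubly-counted overlap 136.72 mm² gives 223.52 mm² — area = 223.52 mm². At z = 6.72: the cone (r1=5→r2=3.5) has section circumradius 3.740 here — a regular 16-gon (area = (16/2)·3.740²·sin(360°/16) = 42.82 mm²); the cone at (1.5, 2): at t=0.953 of its height the radius interpolates to r₁+(r₂−r₁)t = 2.803, giving a regular 16-gon of that circumradius (area = (16/2)·2.803²·sin(360°/16) = 24.06 mm²); the sphere at (15.5, -2): section is a regular 16-gon, circumradius = √(r²−h²) = √(6²−4.28²) = 4.205 (area = (16/2)·4.205²·sin(360°/16) = 54.13 mm²); the cone at (3.5, -0.5) (r1=9→r2=5) has section circumradius 7.855 here — a regular 16-gon (area = (16/2)·7.855²·sin(360°/16) = 188.91 mm²); Taking the union: the regions partially overlap — summed areas 309.93 mm² minus the doubly-counted overlap 66.88 mm² gives 243.05 mm² — area = 243.05 mm². Checking containment: at z = 6.72 the cross-section extends beyond the z = 4.48 cross-section by about 53.06 mm².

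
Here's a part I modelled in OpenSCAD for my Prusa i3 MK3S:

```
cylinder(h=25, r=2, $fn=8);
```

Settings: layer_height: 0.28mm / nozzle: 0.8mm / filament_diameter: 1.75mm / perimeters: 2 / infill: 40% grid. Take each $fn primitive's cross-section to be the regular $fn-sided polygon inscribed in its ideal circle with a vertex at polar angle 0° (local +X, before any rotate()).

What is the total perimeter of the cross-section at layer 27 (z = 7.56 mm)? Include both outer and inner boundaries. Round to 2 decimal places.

At z = 7.56 mm: the r=2 cylinder contributes a regular 8-gon of circumradius 2 (perimeter = 2·8·2.000·sin(180°/8) = 12.25 mm). Overall, the cross-section is a single solid region. Total boundary length (outer) = 12.25 mm.

12.25 mm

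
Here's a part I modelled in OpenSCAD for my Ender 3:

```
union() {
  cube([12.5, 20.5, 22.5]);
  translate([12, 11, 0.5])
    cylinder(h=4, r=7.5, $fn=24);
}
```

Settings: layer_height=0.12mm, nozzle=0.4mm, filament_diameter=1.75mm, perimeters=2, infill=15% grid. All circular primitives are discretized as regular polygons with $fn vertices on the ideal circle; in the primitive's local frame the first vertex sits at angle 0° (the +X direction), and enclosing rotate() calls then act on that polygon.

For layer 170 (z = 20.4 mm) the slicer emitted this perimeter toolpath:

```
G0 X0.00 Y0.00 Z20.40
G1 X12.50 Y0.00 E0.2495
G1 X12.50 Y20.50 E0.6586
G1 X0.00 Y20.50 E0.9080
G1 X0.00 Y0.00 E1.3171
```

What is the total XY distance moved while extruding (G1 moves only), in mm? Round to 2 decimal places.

Sum the Euclidean lengths of each G1 segment: total = 66.00 mm.

66.00 mm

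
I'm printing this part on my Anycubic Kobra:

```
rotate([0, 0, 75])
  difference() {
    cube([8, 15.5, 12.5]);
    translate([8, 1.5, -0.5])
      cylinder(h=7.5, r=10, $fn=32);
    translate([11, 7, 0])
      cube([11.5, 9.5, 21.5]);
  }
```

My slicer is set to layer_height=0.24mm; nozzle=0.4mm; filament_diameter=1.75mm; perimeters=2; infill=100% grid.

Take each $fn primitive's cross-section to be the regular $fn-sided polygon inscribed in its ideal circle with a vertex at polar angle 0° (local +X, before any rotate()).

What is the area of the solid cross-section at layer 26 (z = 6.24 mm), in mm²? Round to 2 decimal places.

41.94 mm²

At z = 6.24 mm: the cube (footprint 8×15.5) is included at this height (area 124.00 mm²); the cylinder at (8, 1.5): section is a regular 32-gon, circumradius r=10 (area = (32/2)·10.000²·sin(360°/32) = 312.14 mm²); the cube at (11, 7) (footprint 11.5×9.5) is included at this height (area 109.25 mm²); Taking the first minus the rest: starting from the 8×15.5 cube (124.00 mm²), the r=10 cylinder at (8, 1.5) partially overlaps it — only the 82.06 mm² overlap (of its 312.14 mm²) is removed, clipping the outline; the 11.5×9.5 cube at (11, 7) misses the remaining region (no effect) — area = 41.94 mm²; (rotated 75° about Z; rotation is an isometry so areas/perimeters/island counts are preserved). Overall, the cross-section is a single solid region. Net area = 41.94 mm².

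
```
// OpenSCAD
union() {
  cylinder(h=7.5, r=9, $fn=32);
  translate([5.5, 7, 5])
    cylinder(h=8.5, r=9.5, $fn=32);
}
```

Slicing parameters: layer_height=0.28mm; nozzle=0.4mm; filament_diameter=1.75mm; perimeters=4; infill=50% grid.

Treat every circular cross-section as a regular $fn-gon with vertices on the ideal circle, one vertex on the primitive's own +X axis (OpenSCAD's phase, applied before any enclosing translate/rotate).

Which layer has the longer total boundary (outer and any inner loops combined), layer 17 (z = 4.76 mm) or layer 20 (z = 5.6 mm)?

layer 20 (z = 5.6 mm)

Layer 17 (z = 4.76): the r=9 cylinder contributes a regular 32-gon of circumradius 9 (perimeter = 2·32·9.000·sin(180°/32) = 56.46 mm); the cylinder at (5.5, 7) does not reach this height (z outside [5, 13.5]); Combining (union): only the r=9 cylinder is present, so the union is just that shape — boundary = 56.46 mm. So its perimeter = 56.46 mm. Layer 20 (z = 5.6): the r=9 cylinder gives a regular 32-gon of circumradius 9 (constant along its height) (perimeter = 2·32·9.000·sin(180°/32) = 56.46 mm); the cylinder at (5.5, 7): section is a regular 32-gon, circumradius r=9.5 (perimeter = 2·32·9.500·sin(180°/32) = 59.59 mm); Merging all regions: the regions partially overlap (shared area 109.44 mm²), so the edge portions inside another operand are dropped and the merged outline is re-measured after clipping — boundary = 76.66 mm. So its perimeter = 76.66 mm. Layer 20 is larger (76.66 vs 56.46 mm).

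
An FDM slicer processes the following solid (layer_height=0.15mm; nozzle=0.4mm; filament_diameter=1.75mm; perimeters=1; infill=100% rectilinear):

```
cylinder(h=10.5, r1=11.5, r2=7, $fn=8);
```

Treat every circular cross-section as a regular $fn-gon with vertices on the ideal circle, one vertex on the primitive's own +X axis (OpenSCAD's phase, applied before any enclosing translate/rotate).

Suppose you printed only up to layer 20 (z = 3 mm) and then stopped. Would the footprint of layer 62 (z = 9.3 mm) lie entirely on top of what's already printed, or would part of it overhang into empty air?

entirely on top

Compare the two slices. At z = 3: the cone: at t=0.286 of its height the radius interpolates to r₁+(r₂−r₁)t = 10.214, giving a regular 8-gon of that circumradius (area = (8/2)·10.214²·sin(360°/8) = 295.09 mm²). At z = 9.3: the cone: at t=0.886 of its height the radius interpolates to r₁+(r₂−r₁)t = 7.514, giving a regular 8-gon of that circumradius (area = (8/2)·7.514²·sin(360°/8) = 159.71 mm²). Checking containment: the cross-section at z = 9.3 is a subset of the cross-section at z = 3.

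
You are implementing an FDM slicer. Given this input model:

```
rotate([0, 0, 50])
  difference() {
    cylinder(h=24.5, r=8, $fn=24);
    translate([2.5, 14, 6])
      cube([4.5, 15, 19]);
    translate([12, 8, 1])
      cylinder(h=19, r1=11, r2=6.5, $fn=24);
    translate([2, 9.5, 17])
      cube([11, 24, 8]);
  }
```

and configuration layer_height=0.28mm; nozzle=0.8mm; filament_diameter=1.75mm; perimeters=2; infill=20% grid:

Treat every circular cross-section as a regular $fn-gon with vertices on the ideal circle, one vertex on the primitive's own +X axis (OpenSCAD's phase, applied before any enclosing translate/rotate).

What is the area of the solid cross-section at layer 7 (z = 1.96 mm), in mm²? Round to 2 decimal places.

164.93 mm²

At z = 1.96 mm: the r=8 cylinder contributes a regular 24-gon of circumradius 8 (area = (24/2)·8.000²·sin(360°/24) = 198.77 mm²); the cube at (2.5, 14) is not intersected at this z (z outside [6, 25]); the cone at (12, 8) (r1=11→r2=6.5) has section circumradius 10.773 here — a regular 24-gon (area = (24/2)·10.773²·sin(360°/24) = 360.43 mm²); the cube at (2, 9.5) is absent (z outside [17, 25]); Subtracting the remaining from the first: starting from the r=8 cylinder (198.77 mm²), the cone at (12, 8) partially overlaps it — only the 33.85 mm² overlap (of its 360.43 mm²) is removed, clipping the outline — area = 164.93 mm²; (whole slice rotated 50° about Z — lengths, areas and connectivity unchanged). Overall, the cross-section is a single solid region. Net area = 164.93 mm².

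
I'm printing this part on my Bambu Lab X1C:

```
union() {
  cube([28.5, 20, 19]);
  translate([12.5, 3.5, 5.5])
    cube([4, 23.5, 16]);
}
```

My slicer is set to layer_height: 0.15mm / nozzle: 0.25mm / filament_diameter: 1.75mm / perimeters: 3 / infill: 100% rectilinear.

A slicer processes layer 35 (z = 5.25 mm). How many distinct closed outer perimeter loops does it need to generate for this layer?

At z = 5.25 mm: the cube (footprint 28.5×20) is included at this height; the cube at (12.5, 3.5) does not reach this height (z outside [5.5, 21.5]); Taking the union: only the 28.5×20 cube is present, so the union is just that shape — 1 connected region. The result has 1 disconnected region.

1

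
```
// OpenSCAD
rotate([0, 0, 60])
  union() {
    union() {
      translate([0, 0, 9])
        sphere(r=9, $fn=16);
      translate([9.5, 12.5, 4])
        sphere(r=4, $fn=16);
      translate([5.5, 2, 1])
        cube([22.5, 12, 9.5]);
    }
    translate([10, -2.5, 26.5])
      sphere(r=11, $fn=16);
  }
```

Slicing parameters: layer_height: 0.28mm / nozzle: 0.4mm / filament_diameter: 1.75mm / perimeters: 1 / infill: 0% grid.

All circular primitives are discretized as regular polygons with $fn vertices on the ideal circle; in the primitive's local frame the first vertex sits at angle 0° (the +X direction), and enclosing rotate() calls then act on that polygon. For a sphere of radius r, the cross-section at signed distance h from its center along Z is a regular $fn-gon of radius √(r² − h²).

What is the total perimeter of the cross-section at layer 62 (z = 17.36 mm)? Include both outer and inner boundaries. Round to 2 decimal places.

At z = 17.36 mm: the sphere: section is a regular 16-gon, circumradius = √(r²−h²) = √(9²−8.36²) = 3.333 (perimeter = 2·16·3.333·sin(180°/16) = 20.81 mm); the sphere at (9.5, 12.5) does not reach this height (|z−center|=13.360 > r=4); the cube at (5.5, 2) does not reach this height (z outside [1, 10.5]); Taking the union: only the r=9 sphere is present, so the union is just that shape — boundary = 20.81 mm; the r=11 sphere at (10, -2.5) slices to a regular 16-gon of circumradius 6.120 (√(r²−h²) with h=9.14 from center) (perimeter = 2·16·6.120·sin(180°/16) = 38.21 mm); Combining (union): the 2 present regions are separate (no shared area or edge), so areas and boundary lengths simply add and each stays a separate island — boundary = 59.02 mm; (whole slice rotated 60° about Z — lengths, areas and connectivity unchanged). Overall, the cross-section has 2 separate islands. Total boundary length (outer) = 59.02 mm.

59.02 mm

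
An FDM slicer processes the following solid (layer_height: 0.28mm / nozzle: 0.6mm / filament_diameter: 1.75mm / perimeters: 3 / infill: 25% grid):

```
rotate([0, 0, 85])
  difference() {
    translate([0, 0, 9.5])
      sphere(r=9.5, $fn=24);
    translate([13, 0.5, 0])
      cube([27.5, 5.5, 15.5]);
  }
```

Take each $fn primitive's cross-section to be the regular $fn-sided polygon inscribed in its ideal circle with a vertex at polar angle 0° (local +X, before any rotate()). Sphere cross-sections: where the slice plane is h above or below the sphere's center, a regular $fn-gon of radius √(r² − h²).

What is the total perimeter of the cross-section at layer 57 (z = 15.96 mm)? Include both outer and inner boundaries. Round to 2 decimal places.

At z = 15.96 mm: the r=9.5 sphere slices to a regular 24-gon of circumradius 6.966 (√(r²−h²) with h=6.46 from center) (perimeter = 2·24·6.966·sin(180°/24) = 43.64 mm); the cube at (13, 0.5) is not intersected at this z (z outside [0, 15.5]); Taking the first minus the rest: none of the subtracted shapes is present at this height, so the r=9.5 sphere is unchanged — boundary = 43.64 mm; (whole slice rotated 85° about Z — lengths, areas and connectivity unchanged). Overall, the cross-section is a single solid region. Total boundary length (outer) = 43.64 mm.

43.64 mm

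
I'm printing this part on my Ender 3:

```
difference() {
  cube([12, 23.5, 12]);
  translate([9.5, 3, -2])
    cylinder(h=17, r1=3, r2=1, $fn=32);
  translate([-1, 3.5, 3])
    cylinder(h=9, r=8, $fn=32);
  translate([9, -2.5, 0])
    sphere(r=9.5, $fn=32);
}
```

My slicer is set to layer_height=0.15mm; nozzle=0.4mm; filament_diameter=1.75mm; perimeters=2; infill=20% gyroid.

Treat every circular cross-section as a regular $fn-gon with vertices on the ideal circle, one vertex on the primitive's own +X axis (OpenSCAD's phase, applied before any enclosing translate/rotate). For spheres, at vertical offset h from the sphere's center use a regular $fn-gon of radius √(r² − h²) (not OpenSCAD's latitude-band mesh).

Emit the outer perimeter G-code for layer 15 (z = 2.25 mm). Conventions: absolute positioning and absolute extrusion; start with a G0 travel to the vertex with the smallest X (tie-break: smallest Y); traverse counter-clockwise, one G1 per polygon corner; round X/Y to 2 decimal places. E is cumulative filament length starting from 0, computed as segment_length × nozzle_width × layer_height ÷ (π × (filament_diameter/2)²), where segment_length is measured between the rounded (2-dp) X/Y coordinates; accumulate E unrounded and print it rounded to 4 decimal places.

G0 X0.00 Y0.00 Z2.25
G1 X0.16 Y0.00 E0.0040
G1 X0.47 Y1.03 E0.0308
G1 X1.33 Y2.63 E0.0761
G1 X2.47 Y4.03 E0.1212
G1 X3.87 Y5.17 E0.1662
G1 X5.47 Y6.03 E0.2115
G1 X7.20 Y6.55 E0.2566
G1 X9.00 Y6.73 E0.3017
G1 X10.80 Y6.55 E0.3468
G1 X12.00 Y6.19 E0.3781
G1 X12.00 Y23.50 E0.8099
G1 X0.00 Y23.50 E1.1092
G1 X0.00 Y0.00 E1.6954

At z = 2.25 mm: the cube is present — its section is the full 12×23.5 rectangle; the cone at (9.5, 3) (r1=3→r2=1) has section circumradius 2.500 here — a regular 32-gon; the cylinder at (-1, 3.5) does not reach this height (z outside [3, 12]); the r=9.5 sphere at (9, -2.5) contributes a regular 32-gon of circumradius √(9.5²−2.25²) = 9.230; Subtracting the remaining from the first: starting from the 12×23.5 cube, the cone at (9.5, 3) lies inside it touching the edge (removes its full 19.51 mm²); the r=9.5 sphere at (9, -2.5) partially overlaps it — only the 43.85 mm² overlap (of its 265.91 mm²) is removed, clipping the outline — 1 connected region. The outline is a single polygon with 13 vertices. Extrusion per mm of travel: 0.4 × 0.15 / (π × 0.875²) = 0.024945. Accumulating E over each segment gives final E = 1.6954.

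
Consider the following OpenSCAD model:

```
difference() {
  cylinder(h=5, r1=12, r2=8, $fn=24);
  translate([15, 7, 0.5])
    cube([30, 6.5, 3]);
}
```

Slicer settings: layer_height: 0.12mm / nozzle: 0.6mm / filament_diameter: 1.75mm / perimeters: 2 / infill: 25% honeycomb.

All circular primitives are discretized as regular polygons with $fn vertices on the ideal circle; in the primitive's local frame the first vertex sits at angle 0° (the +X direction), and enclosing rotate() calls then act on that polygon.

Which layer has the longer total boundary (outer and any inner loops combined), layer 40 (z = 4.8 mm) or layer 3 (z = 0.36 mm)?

Layer 40 (z = 4.8): the cone: at t=0.960 of its height the radius interpolates to r₁+(r₂−r₁)t = 8.160, giving a regular 24-gon of that circumradius (perimeter = 2·24·8.160·sin(180°/24) = 51.12 mm); the cube at (15, 7) does not reach this height (z outside [0.5, 3.5]); Taking the first minus the rest: none of the subtracted shapes is present at this height, so the cone is unchanged — boundary = 51.12 mm. So its perimeter = 51.12 mm. Layer 3 (z = 0.36): the cone contributes a regular 24-gon of circumradius 11.712 (interpolated between r1=12 and r2=8 at t=0.072) (perimeter = 2·24·11.712·sin(180°/24) = 73.38 mm); the cube at (15, 7) is not intersected at this z (z outside [0.5, 3.5]); After the difference (first − rest): none of the subtracted shapes is present at this height, so the cone is unchanged — boundary = 73.38 mm. So its perimeter = 73.38 mm. Layer 3 is larger (73.38 vs 51.12 mm).

layer 3 (z = 0.36 mm)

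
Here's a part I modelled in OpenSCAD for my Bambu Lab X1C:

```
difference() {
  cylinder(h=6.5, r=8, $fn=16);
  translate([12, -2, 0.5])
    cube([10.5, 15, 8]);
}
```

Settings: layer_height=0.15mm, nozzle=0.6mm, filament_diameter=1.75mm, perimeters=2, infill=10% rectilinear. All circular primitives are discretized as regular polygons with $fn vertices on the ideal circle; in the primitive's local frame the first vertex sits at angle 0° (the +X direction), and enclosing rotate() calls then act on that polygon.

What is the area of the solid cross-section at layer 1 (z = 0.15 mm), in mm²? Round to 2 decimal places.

195.93 mm²

At z = 0.15 mm: the r=8 cylinder gives a regular 16-gon of circumradius 8 (constant along its height) (area = (16/2)·8.000²·sin(360°/16) = 195.93 mm²); the cube at (12, -2) does not reach this height (z outside [0.5, 8.5]); After the difference (first − rest): none of the subtracted shapes is present at this height, so the r=8 cylinder is unchanged — area = 195.93 mm². Overall, the cross-section is a single solid region. Net area = 195.93 mm².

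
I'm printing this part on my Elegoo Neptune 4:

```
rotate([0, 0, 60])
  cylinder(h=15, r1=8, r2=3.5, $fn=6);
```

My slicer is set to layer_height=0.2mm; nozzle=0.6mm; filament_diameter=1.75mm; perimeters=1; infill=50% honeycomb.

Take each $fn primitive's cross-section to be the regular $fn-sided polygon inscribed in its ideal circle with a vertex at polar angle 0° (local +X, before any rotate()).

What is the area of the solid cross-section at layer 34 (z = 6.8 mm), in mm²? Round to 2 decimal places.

92.29 mm²

At z = 6.8 mm: the cone contributes a regular 6-gon of circumradius 5.960 (interpolated between r1=8 and r2=3.5 at t=0.453) (area = (6/2)·5.960²·sin(360°/6) = 92.29 mm²); (rotated 60° about Z; rotation is an isometry so areas/perimeters/island counts are preserved). Overall, the cross-section is a single solid region. Net area = 92.29 mm².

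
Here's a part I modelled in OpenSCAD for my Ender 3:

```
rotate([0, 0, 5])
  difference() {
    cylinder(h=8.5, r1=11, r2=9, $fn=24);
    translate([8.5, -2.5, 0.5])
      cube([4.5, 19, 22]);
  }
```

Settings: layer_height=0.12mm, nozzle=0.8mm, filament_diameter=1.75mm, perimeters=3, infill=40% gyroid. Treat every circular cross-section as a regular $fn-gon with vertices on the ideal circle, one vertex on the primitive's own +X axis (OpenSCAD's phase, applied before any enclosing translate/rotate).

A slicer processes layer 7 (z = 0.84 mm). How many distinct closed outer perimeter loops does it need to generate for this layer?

At z = 0.84 mm: the cone (r1=11→r2=9) has section circumradius 10.802 here — a regular 24-gon; the cube at (8.5, -2.5) is present — its section is the full 4.5×19 rectangle; After the difference (first − rest): starting from the cone, the 4.5×19 cube at (8.5, -2.5) partially overlaps it — only the 15.38 mm² overlap (of its 85.50 mm²) is removed, clipping the outline — 1 connected region; (rotated 5° about Z; rotation is an isometry so areas/perimeters/island counts are preserved). The result has 1 disconnected region.

1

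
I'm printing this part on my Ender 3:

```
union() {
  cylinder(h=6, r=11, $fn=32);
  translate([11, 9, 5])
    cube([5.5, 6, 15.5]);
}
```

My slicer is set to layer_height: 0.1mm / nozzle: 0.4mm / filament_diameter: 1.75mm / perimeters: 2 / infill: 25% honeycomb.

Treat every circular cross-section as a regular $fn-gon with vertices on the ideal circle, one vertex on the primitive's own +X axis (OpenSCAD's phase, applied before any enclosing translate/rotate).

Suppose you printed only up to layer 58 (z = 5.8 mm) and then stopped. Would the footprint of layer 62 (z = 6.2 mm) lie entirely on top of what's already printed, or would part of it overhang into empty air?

Compare the two slices. At z = 5.8: the cylinder: section is a regular 32-gon, circumradius r=11 (area = (32/2)·11.000²·sin(360°/32) = 377.69 mm²); the cube at (11, 9) is present — its section is the full 5.5×6 rectangle (area 33.00 mm²); Taking the union: the 2 present regions are separate (no shared area or edge), so areas and boundary lengths simply add and each stays a separate island — area = 410.69 mm². At z = 6.2: the cylinder is absent (z outside [0, 6]); the cube at (11, 9) is present — its section is the full 5.5×6 rectangle (area 33.00 mm²); Taking the union: only the 5.5×6 cube at (11, 9) is present, so the union is just that shape — area = 33.00 mm². Checking containment: the cross-section at z = 6.2 is a subset of the cross-section at z = 5.8.

entirely on top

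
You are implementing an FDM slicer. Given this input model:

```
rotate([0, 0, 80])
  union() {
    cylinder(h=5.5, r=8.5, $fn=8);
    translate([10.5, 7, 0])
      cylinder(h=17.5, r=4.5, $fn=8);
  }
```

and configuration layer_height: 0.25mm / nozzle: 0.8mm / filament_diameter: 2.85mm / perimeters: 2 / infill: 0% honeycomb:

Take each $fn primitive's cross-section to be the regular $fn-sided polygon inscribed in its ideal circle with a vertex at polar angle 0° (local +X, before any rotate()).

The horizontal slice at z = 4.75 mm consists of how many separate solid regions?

At z = 4.75 mm: the r=8.5 cylinder contributes a regular 8-gon of circumradius 8.5; the r=4.5 cylinder at (10.5, 7) contributes a regular 8-gon of circumradius 4.5; Taking the union: the 2 present regions are separate (no shared area or edge), so areas and boundary lengths simply add and each stays a separate island — 2 connected regions; (whole slice rotated 80° about Z — lengths, areas and connectivity unchanged). The result has 2 disconnected regions.

2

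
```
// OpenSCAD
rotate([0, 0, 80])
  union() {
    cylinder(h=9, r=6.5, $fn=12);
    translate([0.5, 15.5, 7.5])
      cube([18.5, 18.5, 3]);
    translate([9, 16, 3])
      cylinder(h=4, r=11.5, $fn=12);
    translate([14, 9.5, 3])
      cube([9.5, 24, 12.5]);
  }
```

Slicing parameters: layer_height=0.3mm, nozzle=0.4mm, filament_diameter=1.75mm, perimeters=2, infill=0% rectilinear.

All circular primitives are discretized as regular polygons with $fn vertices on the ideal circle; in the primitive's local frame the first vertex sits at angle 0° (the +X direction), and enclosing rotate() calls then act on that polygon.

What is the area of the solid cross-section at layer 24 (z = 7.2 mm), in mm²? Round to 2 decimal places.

354.75 mm²

At z = 7.2 mm: the cylinder: section is a regular 12-gon, circumradius r=6.5 (area = (12/2)·6.500²·sin(360°/12) = 126.75 mm²); the cube at (0.5, 15.5) is not intersected at this z (z outside [7.5, 10.5]); the cylinder at (9, 16) is absent (z outside [3, 7]); the cube at (14, 9.5) (footprint 9.5×24) is included at this height (area 228.00 mm²); Taking the union: the 2 present regions are separate (no shared area or edge), so areas and boundary lengths simply add and each stays a separate island — area = 354.75 mm²; (whole slice rotated 80° about Z — lengths, areas and connectivity unchanged). Overall, the cross-section has 2 separate islands. Net area = 354.75 mm².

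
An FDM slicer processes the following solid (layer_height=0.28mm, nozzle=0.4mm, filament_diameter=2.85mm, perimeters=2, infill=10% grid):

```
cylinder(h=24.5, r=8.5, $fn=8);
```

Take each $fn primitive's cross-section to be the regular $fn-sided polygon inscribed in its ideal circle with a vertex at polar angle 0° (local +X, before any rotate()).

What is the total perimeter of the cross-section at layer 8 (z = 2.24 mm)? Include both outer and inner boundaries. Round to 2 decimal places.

52.04 mm

At z = 2.24 mm: the cylinder: section is a regular 8-gon, circumradius r=8.5 (perimeter = 2·8·8.500·sin(180°/8) = 52.04 mm). Overall, the cross-section is a single solid region. Total boundary length (outer) = 52.04 mm.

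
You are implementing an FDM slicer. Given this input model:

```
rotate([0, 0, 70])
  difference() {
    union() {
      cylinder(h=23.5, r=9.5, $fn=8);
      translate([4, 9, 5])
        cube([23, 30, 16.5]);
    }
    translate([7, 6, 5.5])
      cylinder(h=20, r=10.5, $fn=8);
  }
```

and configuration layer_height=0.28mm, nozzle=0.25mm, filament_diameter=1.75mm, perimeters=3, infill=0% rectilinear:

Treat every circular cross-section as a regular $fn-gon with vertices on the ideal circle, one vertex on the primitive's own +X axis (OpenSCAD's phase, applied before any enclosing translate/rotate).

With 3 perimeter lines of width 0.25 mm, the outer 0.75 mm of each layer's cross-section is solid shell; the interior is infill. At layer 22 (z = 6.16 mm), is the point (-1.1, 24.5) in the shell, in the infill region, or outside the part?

At z = 6.16 mm: the cylinder: section is a regular 8-gon, circumradius r=9.5; the cube at (4, 9) is present — its section is the full 23×30 rectangle; Taking the union: the 2 present regions are separate (no shared area or edge), so areas and boundary lengths simply add and each stays a separate island — 2 connected regions; the r=10.5 cylinder at (7, 6) gives a regular 8-gon of circumradius 10.5 (constant along its height); After the difference (first − rest): starting from the result so far, the r=10.5 cylinder at (7, 6) partially overlaps it — only the 184.35 mm² overlap (of its 311.83 mm²) is removed, clipping the outline — 2 connected regions; (rotated 70° about Z; rotation is an isometry so areas/perimeters/island counts are preserved). Overall, the cross-section has 2 separate islands. Undo the 70° rotation: the query point maps to (22.646, 9.413) in the un-rotated model frame. The nearest boundary edge runs (27.00, 9.00)→(16.26, 9.00); distance from the point to it = 0.41 mm. (Shell/infill is judged within the island containing the point — the largest one.) The point is inside the cross-section, 0.41 mm from the nearest boundary — within the 0.75 mm shell band (3 × 0.25).

shell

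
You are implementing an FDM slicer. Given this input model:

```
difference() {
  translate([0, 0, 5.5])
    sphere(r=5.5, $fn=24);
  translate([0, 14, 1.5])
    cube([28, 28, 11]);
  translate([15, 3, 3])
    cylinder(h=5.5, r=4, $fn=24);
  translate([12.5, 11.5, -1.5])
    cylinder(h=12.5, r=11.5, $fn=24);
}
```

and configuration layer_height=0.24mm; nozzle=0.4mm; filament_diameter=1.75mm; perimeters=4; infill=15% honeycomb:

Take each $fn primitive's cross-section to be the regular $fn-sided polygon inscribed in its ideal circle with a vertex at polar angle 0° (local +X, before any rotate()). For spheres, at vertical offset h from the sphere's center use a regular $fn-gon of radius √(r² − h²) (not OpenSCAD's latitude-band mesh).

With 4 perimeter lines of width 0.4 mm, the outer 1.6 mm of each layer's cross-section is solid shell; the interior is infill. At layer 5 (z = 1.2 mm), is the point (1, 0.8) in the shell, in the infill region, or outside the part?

At z = 1.2 mm: the r=5.5 sphere contributes a regular 24-gon of circumradius √(5.5²−4.3²) = 3.429; the cube at (0, 14) is not intersected at this z (z outside [1.5, 12.5]); the cylinder at (15, 3) is absent (z outside [3, 8.5]); the r=11.5 cylinder at (12.5, 11.5) contributes a regular 24-gon of circumradius 11.5; After the difference (first − rest): starting from the r=5.5 sphere, the r=11.5 cylinder at (12.5, 11.5) misses the remaining region (no effect) — 1 connected region. Overall, the cross-section is a single solid region. The nearest boundary edge runs (2.42, 2.42)→(2.97, 1.71); distance from the point to it = 2.12 mm. The point is inside the cross-section and 2.12 mm from the nearest boundary — more than the 1.6 mm shell width (4 × 0.4), so it's in the infill interior.

infill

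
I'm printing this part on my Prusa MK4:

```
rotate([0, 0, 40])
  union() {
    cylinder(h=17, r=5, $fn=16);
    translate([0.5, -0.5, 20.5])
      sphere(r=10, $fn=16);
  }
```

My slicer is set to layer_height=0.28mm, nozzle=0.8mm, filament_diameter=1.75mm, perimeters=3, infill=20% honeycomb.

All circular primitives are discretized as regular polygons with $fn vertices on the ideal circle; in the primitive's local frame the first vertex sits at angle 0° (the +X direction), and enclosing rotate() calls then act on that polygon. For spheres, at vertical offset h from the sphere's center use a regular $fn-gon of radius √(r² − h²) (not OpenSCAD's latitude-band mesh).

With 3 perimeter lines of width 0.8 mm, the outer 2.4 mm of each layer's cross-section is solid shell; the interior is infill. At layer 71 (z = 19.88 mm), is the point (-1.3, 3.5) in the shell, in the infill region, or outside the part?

infill

At z = 19.88 mm: the cylinder is absent (z outside [0, 17]); the sphere at (0.5, -0.5): section is a regular 16-gon, circumradius = √(r²−h²) = √(10²−0.62²) = 9.981; Combining (union): only the r=10 sphere at (0.5, -0.5) is present, so the union is just that shape — 1 connected region; (whole slice rotated 40° about Z — lengths, areas and connectivity unchanged). Overall, the cross-section is a single solid region. Undo the 40° rotation: the query point maps to (1.254, 3.517) in the un-rotated model frame. The nearest boundary edge runs (4.32, 8.72)→(0.50, 9.48); distance from the point to it = 5.70 mm. The point is inside the cross-section and 5.70 mm from the nearest boundary — more than the 2.4 mm shell width (3 × 0.8), so it's in the infill interior.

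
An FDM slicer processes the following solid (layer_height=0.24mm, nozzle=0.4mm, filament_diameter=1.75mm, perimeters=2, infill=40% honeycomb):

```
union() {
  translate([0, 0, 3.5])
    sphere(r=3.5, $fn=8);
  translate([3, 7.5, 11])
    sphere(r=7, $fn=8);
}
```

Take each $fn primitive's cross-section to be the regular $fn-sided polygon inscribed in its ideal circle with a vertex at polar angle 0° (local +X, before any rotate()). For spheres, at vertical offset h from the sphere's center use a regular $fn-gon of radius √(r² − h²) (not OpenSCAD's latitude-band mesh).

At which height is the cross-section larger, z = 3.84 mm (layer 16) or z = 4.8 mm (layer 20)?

layer 20 (z = 4.8 mm)

Layer 16 (z = 3.84): the sphere: section is a regular 8-gon, circumradius = √(r²−h²) = √(3.5²−0.34²) = 3.483 (area = (8/2)·3.483²·sin(360°/8) = 34.32 mm²); the sphere at (3, 7.5) is not intersected at this z (|z−center|=7.160 > r=7); Taking the union: only the r=3.5 sphere is present, so the union is just that shape — area = 34.32 mm². So its area = 34.32 mm². Layer 20 (z = 4.8): the sphere: section is a regular 8-gon, circumradius = √(r²−h²) = √(3.5²−1.3²) = 3.250 (area = (8/2)·3.250²·sin(360°/8) = 29.87 mm²); the r=7 sphere at (3, 7.5) contributes a regular 8-gon of circumradius √(7²−6.2²) = 3.250 (area = (8/2)·3.250²·sin(360°/8) = 29.87 mm²); Taking the union: the 2 present regions are separate (no shared area or edge), so areas and boundary lengths simply add and each stays a separate island — area = 59.74 mm². So its area = 59.74 mm². Layer 20 is larger (59.74 vs 34.32 mm²).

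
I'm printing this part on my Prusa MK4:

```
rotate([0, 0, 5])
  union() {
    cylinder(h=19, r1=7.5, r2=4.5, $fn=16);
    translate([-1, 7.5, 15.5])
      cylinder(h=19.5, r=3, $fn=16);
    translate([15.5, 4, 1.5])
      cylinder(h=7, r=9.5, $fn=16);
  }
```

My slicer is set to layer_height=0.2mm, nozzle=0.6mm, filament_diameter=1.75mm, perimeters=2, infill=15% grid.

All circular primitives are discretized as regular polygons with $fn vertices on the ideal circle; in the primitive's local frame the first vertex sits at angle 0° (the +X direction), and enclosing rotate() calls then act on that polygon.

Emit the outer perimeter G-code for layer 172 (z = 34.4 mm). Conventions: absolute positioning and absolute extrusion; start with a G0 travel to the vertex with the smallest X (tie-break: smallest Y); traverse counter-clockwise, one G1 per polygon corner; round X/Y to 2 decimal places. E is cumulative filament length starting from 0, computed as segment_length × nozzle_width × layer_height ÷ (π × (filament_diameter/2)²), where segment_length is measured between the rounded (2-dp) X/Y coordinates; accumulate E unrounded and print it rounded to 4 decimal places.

G0 X-4.64 Y7.12 Z34.40
G1 X-4.31 Y6.00 E0.0583
G1 X-3.58 Y5.09 E0.1165
G1 X-2.55 Y4.52 E0.1752
G1 X-1.39 Y4.40 E0.2334
G1 X-0.26 Y4.72 E0.2920
G1 X0.65 Y5.46 E0.3505
G1 X1.21 Y6.48 E0.4085
G1 X1.34 Y7.65 E0.4673
G1 X1.01 Y8.77 E0.5255
G1 X0.28 Y9.68 E0.5837
G1 X-0.75 Y10.25 E0.6424
G1 X-1.91 Y10.37 E0.7006
G1 X-3.04 Y10.05 E0.7592
G1 X-3.95 Y9.31 E0.8177
G1 X-4.51 Y8.29 E0.8758
G1 X-4.64 Y7.12 E0.9345

At z = 34.4 mm: the cone is not intersected at this z (z outside [0, 19]); the r=3 cylinder at (-1, 7.5) gives a regular 16-gon of circumradius 3 (constant along its height); the cylinder at (15.5, 4) is absent (z outside [1.5, 8.5]); Combining (union): only the r=3 cylinder at (-1, 7.5) is present, so the union is just that shape — 1 connected region; (rotated 5° about Z; rotation is an isometry so areas/perimeters/island counts are preserved). The outline is a single polygon with 16 vertices. Extrusion per mm of travel: 0.6 × 0.2 / (π × 0.875²) = 0.049890. Accumulating E over each segment gives final E = 0.9345.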